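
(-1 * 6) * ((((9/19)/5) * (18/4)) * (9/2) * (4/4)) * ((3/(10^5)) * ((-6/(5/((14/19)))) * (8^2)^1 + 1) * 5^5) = 34648641/577600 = 59.99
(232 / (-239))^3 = -12487168 / 13651919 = -0.91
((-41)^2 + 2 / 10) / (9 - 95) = -4203 / 215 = -19.55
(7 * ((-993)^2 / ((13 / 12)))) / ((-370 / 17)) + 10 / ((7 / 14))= -703990886 / 2405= -292719.70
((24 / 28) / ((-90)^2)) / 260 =1 / 2457000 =0.00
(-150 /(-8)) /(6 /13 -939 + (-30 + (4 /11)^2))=-117975 /6093212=-0.02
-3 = -3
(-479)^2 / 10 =229441 / 10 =22944.10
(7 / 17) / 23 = 0.02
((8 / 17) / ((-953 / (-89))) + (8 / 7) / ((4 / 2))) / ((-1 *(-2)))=34894 / 113407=0.31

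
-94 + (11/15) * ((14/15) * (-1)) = -21304/225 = -94.68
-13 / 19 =-0.68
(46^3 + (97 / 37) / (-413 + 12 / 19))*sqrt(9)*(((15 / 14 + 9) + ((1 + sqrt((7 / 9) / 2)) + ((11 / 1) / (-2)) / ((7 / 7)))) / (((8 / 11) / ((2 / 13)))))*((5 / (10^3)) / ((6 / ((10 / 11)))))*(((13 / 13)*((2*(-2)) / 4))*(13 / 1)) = -1100471497203 / 324682400 - 28217217877*sqrt(14) / 278299200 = -3768.75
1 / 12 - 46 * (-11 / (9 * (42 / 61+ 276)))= 87049 / 303804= 0.29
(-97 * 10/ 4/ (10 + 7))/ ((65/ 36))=-1746/ 221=-7.90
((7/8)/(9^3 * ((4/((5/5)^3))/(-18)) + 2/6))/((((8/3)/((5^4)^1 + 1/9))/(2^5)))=-203/5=-40.60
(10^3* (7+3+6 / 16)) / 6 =10375 / 6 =1729.17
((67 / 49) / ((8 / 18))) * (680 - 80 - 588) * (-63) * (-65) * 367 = 388383255 / 7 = 55483322.14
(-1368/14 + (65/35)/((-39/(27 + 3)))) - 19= -827/7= -118.14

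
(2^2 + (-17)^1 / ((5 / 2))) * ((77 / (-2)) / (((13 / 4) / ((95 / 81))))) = 40964 / 1053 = 38.90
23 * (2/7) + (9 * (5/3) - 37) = -108/7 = -15.43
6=6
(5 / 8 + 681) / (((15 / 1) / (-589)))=-3211817 / 120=-26765.14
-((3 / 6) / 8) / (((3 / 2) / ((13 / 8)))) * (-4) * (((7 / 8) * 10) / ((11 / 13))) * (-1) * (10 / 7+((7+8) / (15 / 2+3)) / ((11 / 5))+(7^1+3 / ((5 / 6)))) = -274963 / 7744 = -35.51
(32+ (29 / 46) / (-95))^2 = 19547115721 / 19096900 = 1023.58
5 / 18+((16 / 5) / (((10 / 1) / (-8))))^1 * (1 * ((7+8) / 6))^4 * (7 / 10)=-1255 / 18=-69.72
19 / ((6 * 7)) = 19 / 42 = 0.45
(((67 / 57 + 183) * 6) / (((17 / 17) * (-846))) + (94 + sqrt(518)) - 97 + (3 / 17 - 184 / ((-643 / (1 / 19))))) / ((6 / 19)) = -180742231 / 13871439 + 19 * sqrt(518) / 6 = 59.04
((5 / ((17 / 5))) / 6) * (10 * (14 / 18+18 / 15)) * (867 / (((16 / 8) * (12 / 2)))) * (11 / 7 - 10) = -2231675 / 756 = -2951.95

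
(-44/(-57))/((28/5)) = 55/399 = 0.14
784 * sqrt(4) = 1568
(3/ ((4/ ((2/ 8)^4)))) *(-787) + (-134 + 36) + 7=-95545/ 1024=-93.31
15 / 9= 5 / 3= 1.67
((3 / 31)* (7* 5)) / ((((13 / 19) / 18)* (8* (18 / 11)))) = 21945 / 3224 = 6.81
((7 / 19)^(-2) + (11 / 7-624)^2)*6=113902860 / 49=2324548.16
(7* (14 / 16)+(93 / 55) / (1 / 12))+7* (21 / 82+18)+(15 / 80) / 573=1062696841 / 6891280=154.21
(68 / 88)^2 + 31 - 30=773 / 484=1.60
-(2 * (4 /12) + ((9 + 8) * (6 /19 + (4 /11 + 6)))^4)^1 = -951609162860504450 /5724089283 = -166246387.12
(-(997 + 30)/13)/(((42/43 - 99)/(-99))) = -112101/1405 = -79.79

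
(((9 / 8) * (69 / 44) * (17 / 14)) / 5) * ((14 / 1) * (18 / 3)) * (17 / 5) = 538407 / 4400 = 122.37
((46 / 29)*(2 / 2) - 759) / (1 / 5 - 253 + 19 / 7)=768775 / 253837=3.03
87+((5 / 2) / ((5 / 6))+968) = 1058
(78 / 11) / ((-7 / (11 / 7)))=-78 / 49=-1.59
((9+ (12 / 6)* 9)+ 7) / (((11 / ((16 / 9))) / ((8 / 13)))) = 4352 / 1287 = 3.38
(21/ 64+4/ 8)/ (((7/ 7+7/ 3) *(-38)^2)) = 159/ 924160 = 0.00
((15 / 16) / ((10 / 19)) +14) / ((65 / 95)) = 9595 / 416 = 23.06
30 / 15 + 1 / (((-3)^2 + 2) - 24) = 25 / 13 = 1.92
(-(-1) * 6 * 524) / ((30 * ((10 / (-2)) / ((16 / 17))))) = -8384 / 425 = -19.73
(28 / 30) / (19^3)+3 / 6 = 102913 / 205770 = 0.50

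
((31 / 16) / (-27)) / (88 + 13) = -31 / 43632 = -0.00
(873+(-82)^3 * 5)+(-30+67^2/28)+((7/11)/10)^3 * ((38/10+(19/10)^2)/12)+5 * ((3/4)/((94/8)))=-482711194354026791/175159600000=-2755836.36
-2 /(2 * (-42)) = 1 /42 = 0.02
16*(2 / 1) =32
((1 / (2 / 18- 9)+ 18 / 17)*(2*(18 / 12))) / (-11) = -351 / 1360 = -0.26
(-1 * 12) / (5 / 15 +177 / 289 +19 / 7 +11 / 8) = -582624 / 244463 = -2.38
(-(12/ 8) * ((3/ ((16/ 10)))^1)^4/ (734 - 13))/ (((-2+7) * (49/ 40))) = -0.00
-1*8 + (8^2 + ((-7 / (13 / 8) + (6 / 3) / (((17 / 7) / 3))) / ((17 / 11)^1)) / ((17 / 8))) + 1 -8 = 3093853 / 63869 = 48.44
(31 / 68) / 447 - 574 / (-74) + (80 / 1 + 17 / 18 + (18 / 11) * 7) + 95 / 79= 297182194823 / 2931967764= 101.36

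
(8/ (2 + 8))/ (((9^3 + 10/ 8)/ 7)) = 112/ 14605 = 0.01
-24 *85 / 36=-170 / 3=-56.67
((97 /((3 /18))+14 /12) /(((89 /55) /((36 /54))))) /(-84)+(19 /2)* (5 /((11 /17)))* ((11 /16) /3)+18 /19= 152488051 /10227168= 14.91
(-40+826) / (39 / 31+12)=8122 / 137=59.28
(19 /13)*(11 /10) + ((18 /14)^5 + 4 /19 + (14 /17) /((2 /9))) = 6377968809 /705725930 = 9.04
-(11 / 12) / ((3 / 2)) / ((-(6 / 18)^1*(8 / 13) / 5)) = 715 / 48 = 14.90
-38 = -38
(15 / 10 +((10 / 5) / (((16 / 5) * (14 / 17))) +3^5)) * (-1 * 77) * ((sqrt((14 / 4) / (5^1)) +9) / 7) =-2719431 / 112 - 302159 * sqrt(70) / 1120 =-26537.82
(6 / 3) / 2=1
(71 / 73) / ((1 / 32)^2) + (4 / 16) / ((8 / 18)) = 1163921 / 1168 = 996.51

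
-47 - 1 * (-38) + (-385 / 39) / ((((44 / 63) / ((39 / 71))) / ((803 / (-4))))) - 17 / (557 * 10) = 4902679279 / 3163760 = 1549.64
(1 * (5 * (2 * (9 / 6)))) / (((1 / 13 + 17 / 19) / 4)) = 247 / 4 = 61.75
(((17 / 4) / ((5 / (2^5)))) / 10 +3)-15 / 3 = 18 / 25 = 0.72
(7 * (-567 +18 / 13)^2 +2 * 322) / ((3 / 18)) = 2271450594 / 169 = 13440536.06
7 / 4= 1.75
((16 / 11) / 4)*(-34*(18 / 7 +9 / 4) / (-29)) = 4590 / 2233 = 2.06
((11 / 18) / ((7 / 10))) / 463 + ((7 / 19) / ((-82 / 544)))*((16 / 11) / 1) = -3.55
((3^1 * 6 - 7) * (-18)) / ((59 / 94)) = -18612 / 59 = -315.46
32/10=16/5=3.20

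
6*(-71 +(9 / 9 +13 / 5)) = -2022 / 5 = -404.40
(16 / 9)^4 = 65536 / 6561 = 9.99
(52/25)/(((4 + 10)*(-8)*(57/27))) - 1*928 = -12342517/13300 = -928.01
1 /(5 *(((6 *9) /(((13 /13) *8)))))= 4 /135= 0.03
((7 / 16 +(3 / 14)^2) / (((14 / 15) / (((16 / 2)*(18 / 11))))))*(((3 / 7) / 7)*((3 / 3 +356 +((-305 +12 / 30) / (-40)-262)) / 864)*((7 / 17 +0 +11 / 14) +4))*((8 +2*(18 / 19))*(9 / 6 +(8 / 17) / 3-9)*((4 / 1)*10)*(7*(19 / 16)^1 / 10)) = -619.08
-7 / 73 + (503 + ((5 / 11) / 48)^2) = 10234720033 / 20351232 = 502.90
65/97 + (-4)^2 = 1617/97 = 16.67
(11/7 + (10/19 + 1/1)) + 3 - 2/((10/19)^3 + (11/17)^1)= 6279963/1756531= 3.58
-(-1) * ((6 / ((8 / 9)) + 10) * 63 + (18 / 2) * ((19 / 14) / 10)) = 73953 / 70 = 1056.47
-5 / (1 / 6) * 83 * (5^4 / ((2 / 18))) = -14006250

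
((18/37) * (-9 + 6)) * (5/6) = -45/37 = -1.22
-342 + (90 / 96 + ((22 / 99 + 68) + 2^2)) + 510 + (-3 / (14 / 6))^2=1713287 / 7056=242.81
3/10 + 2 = 23/10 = 2.30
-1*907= -907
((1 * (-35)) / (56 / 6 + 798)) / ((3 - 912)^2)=-5 / 95297742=-0.00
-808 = -808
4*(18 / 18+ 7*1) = 32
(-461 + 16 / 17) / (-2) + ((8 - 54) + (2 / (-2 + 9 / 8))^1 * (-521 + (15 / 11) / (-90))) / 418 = 382086049 / 1641486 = 232.77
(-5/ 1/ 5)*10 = -10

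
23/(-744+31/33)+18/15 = 143331/122605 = 1.17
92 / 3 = 30.67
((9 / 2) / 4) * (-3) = -27 / 8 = -3.38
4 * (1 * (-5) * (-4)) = 80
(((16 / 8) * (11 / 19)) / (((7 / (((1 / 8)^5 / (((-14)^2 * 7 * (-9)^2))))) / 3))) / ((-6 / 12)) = -11 / 40360771584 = -0.00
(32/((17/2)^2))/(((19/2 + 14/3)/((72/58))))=27648/712385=0.04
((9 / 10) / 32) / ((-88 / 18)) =-81 / 14080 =-0.01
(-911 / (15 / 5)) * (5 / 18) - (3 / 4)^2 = -36683 / 432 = -84.91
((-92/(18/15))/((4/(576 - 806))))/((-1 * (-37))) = 119.14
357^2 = 127449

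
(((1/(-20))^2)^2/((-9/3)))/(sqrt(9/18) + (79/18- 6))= 0.00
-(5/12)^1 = -5/12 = -0.42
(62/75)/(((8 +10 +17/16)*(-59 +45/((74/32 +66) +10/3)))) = -3411488/4591950375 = -0.00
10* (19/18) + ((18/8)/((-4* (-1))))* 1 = 1601/144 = 11.12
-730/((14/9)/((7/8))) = -3285/8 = -410.62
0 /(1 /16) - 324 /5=-324 /5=-64.80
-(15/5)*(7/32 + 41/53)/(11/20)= -2295/424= -5.41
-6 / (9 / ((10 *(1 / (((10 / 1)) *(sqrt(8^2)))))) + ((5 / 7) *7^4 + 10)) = -2 / 599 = -0.00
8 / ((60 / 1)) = 2 / 15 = 0.13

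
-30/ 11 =-2.73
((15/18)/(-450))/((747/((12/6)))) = -1/201690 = -0.00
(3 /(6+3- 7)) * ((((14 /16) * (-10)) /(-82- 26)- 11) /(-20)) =4717 /5760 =0.82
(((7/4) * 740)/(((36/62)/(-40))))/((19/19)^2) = -802900/9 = -89211.11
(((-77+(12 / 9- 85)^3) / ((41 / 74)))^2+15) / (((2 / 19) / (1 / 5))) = 5204794087689448913 / 2450898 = 2123627375635.15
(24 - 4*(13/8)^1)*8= 140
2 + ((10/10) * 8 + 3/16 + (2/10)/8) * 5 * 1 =689/16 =43.06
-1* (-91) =91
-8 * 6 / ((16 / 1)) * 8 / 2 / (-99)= 4 / 33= 0.12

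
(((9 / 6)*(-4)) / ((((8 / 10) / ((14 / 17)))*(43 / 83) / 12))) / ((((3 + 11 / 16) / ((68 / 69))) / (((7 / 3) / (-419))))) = 5205760 / 24449069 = 0.21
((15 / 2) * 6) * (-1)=-45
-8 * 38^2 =-11552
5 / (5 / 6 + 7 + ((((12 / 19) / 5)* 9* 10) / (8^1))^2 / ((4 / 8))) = 2166 / 5143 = 0.42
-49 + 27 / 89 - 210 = -23024 / 89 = -258.70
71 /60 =1.18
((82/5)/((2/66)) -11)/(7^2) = 2651/245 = 10.82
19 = 19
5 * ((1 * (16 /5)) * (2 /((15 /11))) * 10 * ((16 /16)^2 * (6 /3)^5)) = 22528 /3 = 7509.33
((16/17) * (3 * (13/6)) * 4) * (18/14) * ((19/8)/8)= 2223/238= 9.34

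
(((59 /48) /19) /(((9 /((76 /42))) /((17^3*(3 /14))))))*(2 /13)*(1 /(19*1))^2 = 289867 /49670712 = 0.01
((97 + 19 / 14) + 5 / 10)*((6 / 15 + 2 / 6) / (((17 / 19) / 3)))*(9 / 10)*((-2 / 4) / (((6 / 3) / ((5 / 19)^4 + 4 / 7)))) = -9002961693 / 285677350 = -31.51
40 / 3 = 13.33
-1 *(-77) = 77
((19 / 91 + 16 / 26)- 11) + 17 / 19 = -9.28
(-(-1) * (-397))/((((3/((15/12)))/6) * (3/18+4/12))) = -1985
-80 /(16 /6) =-30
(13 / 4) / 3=13 / 12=1.08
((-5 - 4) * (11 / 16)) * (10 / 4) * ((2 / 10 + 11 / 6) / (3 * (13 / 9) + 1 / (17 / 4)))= -102663 / 14912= -6.88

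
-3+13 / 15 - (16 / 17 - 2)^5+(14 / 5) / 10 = -55642523 / 106489275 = -0.52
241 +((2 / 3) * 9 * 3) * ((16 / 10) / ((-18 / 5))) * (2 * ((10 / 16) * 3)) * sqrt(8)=241 - 60 * sqrt(2)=156.15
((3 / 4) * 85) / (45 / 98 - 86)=-12495 / 16766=-0.75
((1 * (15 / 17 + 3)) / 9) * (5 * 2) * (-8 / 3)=-1760 / 153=-11.50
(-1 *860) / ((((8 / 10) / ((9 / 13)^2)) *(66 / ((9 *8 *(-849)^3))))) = 639437055200100 / 1859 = 343968292200.16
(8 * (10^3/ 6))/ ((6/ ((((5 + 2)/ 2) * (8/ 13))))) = 56000/ 117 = 478.63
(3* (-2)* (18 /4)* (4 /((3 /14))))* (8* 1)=-4032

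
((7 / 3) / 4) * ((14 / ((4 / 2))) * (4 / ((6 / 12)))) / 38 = 49 / 57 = 0.86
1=1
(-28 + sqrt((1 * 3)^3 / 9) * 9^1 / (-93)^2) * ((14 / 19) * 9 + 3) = -5124 / 19 + 183 * sqrt(3) / 18259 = -269.67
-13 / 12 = -1.08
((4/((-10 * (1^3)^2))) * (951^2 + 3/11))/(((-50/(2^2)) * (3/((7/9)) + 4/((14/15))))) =92851864/26125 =3554.14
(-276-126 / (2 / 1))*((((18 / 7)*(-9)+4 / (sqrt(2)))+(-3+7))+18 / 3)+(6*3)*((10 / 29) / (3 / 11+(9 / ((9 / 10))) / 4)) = 55199292 / 12383-678*sqrt(2) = 3498.83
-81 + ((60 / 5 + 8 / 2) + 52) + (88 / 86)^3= -948407 / 79507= -11.93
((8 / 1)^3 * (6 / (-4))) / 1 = -768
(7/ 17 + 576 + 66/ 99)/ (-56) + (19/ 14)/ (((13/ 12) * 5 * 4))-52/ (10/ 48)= -48237131/ 185640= -259.84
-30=-30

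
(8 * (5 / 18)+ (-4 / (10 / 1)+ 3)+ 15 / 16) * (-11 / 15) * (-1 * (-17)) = -775489 / 10800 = -71.80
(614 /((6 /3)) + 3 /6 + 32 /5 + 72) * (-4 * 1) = -7718 /5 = -1543.60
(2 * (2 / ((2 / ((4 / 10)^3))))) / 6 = 8 / 375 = 0.02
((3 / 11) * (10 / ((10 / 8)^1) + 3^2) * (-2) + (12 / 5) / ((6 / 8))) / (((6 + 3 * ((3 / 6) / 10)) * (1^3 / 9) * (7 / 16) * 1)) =-64128 / 3157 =-20.31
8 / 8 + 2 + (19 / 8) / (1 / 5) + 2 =135 / 8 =16.88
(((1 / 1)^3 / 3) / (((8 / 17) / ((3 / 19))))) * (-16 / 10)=-17 / 95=-0.18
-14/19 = -0.74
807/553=1.46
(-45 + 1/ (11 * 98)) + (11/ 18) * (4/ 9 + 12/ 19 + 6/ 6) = -36275278/ 829521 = -43.73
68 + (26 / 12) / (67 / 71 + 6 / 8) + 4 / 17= 131174 / 1887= 69.51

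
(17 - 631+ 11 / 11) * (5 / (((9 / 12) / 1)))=-12260 / 3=-4086.67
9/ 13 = 0.69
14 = 14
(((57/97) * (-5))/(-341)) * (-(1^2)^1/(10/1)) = -57/66154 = -0.00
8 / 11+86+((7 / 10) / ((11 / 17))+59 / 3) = 35467 / 330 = 107.48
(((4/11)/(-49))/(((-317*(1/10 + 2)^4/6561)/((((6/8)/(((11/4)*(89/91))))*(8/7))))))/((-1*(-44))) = 252720000/4417896776447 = 0.00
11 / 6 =1.83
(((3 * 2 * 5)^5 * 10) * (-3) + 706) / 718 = -364499647 / 359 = -1015319.35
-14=-14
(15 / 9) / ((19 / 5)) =25 / 57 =0.44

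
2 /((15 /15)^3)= 2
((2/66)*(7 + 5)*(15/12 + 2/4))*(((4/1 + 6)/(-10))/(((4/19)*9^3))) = -133/32076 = -0.00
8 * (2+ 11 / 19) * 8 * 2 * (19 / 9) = 6272 / 9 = 696.89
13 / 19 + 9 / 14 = 1.33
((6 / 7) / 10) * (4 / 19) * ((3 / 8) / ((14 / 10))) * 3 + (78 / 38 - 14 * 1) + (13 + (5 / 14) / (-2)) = 3309 / 3724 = 0.89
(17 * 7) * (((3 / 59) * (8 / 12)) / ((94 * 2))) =119 / 5546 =0.02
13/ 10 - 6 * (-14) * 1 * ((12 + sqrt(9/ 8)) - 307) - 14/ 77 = -24689.79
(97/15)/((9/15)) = 97/9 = 10.78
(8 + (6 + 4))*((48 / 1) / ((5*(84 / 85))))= 1224 / 7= 174.86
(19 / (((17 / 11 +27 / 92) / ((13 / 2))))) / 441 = 124982 / 820701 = 0.15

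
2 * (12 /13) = 24 /13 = 1.85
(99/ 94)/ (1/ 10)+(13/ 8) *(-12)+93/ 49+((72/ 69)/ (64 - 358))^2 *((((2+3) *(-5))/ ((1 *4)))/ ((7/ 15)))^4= -15284362987545/ 2293283956208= -6.66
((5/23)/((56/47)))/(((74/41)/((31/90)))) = 59737/1715616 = 0.03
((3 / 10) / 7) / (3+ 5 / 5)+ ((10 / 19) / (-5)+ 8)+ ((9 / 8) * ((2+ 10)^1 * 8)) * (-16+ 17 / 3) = -5895063 / 5320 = -1108.09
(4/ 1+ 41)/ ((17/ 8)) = 360/ 17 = 21.18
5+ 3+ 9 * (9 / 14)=193 / 14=13.79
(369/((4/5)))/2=1845/8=230.62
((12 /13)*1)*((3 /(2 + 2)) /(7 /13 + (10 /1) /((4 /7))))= 18 /469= 0.04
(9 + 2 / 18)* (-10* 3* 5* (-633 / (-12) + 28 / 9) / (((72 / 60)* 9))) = -10306375 / 1458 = -7068.84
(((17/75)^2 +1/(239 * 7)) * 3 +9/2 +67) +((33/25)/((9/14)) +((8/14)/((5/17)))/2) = 66932567/896250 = 74.68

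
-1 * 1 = -1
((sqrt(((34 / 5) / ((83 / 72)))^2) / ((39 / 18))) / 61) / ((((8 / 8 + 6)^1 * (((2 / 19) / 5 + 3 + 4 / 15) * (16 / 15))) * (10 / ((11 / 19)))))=45441 / 431706821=0.00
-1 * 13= -13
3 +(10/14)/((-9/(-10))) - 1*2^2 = -13/63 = -0.21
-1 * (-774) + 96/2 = 822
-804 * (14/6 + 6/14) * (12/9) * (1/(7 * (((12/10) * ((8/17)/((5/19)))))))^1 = -1651550/8379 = -197.11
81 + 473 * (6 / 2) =1500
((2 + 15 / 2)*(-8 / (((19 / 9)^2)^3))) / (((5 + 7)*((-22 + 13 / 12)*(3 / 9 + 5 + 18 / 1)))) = 0.00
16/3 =5.33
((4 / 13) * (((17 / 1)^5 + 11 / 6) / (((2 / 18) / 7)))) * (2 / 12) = 59634071 / 13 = 4587236.23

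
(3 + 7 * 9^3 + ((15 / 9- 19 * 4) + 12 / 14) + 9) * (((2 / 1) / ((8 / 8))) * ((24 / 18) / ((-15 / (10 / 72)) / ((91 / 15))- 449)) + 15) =202303076144 / 2676177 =75594.06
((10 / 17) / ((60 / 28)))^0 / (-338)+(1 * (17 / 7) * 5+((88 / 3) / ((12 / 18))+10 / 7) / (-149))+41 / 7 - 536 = -182721139 / 352534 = -518.31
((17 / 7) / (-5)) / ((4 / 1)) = -17 / 140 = -0.12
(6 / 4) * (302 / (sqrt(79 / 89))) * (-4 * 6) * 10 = -115396.04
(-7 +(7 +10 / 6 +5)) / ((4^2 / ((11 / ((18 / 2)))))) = 55 / 108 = 0.51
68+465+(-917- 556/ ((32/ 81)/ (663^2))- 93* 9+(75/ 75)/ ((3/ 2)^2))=-44542054219/ 72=-618639641.93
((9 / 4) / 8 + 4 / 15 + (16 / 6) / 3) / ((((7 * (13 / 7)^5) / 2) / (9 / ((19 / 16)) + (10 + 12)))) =1395914989 / 2539644120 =0.55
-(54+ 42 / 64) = -1749 / 32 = -54.66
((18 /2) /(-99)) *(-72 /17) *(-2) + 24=4344 /187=23.23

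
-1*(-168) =168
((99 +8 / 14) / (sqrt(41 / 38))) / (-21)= -17*sqrt(1558) / 147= -4.56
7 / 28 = 1 / 4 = 0.25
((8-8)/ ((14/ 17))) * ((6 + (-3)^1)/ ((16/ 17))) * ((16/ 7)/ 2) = 0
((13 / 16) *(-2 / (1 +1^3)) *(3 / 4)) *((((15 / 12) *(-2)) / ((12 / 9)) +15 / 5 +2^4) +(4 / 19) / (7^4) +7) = -343375461 / 23356928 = -14.70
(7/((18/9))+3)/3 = 13/6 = 2.17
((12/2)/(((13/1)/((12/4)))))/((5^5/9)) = 162/40625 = 0.00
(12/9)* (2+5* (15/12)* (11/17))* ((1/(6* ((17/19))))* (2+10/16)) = 18221/4624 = 3.94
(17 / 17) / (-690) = -1 / 690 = -0.00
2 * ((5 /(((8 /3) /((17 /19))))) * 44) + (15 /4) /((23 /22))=151.22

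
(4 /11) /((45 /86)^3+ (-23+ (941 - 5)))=2544224 /6388912783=0.00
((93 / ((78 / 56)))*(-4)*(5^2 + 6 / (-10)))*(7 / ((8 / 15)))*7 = -7783356 / 13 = -598719.69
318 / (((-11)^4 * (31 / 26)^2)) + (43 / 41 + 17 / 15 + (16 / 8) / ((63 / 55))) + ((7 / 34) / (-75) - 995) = -30615200689551437 / 30891390695550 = -991.06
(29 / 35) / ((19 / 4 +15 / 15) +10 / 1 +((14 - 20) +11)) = 116 / 2905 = 0.04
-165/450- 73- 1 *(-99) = 25.63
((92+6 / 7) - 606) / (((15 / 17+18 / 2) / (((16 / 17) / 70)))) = -3592 / 5145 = -0.70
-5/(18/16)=-40/9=-4.44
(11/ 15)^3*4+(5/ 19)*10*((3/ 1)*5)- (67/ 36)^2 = 115694113/ 3078000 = 37.59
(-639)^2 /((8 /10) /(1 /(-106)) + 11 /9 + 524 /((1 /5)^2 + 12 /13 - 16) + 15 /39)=-3459.15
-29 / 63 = -0.46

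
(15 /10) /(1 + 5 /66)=99 /71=1.39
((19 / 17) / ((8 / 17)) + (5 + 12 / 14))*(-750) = -172875 / 28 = -6174.11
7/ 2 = 3.50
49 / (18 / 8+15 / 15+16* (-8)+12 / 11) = -2156 / 5441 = -0.40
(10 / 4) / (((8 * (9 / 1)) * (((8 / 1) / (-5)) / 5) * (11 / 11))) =-125 / 1152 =-0.11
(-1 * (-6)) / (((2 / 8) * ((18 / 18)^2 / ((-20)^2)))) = 9600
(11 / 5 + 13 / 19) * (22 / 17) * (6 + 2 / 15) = 554576 / 24225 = 22.89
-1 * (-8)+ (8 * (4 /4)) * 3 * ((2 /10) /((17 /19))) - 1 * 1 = 1051 /85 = 12.36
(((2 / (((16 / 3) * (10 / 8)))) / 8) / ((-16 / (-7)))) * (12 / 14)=9 / 640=0.01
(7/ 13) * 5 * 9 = 24.23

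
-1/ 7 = -0.14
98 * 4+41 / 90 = 35321 / 90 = 392.46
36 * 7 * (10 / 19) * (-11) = -27720 / 19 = -1458.95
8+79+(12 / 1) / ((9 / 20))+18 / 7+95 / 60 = 3299 / 28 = 117.82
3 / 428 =0.01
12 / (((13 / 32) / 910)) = 26880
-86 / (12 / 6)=-43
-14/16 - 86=-695/8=-86.88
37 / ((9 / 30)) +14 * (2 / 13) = 4894 / 39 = 125.49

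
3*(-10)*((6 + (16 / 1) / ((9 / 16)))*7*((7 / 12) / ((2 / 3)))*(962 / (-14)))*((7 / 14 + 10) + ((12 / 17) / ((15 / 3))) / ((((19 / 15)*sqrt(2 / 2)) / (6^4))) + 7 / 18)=589153367075 / 8721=67555712.31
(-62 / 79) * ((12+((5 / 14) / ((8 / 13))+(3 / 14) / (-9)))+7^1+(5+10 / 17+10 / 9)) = -13947551 / 676872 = -20.61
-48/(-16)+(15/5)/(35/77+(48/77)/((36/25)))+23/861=27583/4305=6.41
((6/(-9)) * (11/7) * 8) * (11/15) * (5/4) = -7.68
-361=-361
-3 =-3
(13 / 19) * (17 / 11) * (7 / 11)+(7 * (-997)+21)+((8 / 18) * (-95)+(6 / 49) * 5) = -6998.94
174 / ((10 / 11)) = 957 / 5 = 191.40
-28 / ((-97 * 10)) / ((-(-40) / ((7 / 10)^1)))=49 / 97000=0.00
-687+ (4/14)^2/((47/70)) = -225983/329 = -686.88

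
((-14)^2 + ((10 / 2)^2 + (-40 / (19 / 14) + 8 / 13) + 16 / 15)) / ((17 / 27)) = 6442533 / 20995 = 306.86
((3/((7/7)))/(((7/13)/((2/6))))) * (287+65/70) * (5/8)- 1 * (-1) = 262799/784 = 335.20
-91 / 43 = -2.12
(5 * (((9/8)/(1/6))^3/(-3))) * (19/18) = -69255/128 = -541.05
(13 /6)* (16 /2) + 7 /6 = 37 /2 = 18.50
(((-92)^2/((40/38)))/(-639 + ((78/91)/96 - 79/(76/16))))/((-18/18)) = 85554112/6975825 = 12.26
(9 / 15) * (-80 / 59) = -48 / 59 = -0.81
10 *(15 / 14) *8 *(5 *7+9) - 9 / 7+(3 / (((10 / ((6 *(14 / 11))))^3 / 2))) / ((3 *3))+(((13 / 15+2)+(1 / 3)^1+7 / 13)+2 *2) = 57202090072 / 15140125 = 3778.18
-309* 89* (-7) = 192507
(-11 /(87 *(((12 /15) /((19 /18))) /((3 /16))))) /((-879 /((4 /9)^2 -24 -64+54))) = -1430605 /1189308096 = -0.00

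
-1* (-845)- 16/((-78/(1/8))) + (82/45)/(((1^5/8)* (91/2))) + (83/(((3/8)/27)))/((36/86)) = 4763224/315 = 15121.35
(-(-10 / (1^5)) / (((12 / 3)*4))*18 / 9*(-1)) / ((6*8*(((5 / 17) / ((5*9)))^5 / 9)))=-1257617039895 / 64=-19650266248.36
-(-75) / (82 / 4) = 150 / 41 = 3.66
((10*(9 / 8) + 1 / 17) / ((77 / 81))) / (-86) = -62289 / 450296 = -0.14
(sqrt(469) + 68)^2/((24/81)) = 459 *sqrt(469) + 137511/8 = 27129.17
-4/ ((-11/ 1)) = 4/ 11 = 0.36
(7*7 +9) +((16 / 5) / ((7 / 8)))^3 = 4583902 / 42875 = 106.91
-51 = -51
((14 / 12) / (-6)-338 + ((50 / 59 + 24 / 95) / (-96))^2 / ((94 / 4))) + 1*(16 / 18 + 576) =406016695353689 / 1700989257600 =238.69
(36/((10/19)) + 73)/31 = 707/155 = 4.56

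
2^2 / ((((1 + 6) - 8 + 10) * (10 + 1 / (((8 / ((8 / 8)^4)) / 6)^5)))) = 4096 / 94347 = 0.04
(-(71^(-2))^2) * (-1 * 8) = 8/25411681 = 0.00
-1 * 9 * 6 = -54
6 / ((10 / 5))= 3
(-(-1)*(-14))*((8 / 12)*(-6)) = 56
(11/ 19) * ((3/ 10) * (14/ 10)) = 231/ 950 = 0.24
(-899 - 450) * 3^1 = -4047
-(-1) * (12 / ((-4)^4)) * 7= 21 / 64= 0.33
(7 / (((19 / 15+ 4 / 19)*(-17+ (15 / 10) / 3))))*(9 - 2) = -9310 / 4631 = -2.01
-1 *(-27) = 27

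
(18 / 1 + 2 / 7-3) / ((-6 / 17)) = -43.31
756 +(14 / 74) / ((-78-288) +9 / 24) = 81818044 / 108225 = 756.00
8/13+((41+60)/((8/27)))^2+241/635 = 61389072527/528320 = 116196.76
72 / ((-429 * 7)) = -24 / 1001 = -0.02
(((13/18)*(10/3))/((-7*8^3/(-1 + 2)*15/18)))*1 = -13/16128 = -0.00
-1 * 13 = -13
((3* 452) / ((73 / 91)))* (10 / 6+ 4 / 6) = 287924 / 73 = 3944.16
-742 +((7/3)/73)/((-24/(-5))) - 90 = -4372957/5256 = -831.99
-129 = -129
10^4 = 10000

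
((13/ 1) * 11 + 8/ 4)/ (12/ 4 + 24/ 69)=3335/ 77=43.31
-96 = -96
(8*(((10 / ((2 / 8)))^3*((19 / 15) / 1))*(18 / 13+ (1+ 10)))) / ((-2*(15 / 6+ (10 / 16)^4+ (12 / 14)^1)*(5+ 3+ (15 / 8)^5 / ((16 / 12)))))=-84085151734169600 / 1865142954987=-45082.42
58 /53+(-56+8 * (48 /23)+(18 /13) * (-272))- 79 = -493.83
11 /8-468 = -3733 /8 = -466.62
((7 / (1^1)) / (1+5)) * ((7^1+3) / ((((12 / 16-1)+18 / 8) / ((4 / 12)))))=35 / 18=1.94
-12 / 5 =-2.40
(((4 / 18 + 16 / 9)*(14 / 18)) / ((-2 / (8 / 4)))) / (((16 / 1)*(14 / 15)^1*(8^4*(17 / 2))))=-5 / 1671168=-0.00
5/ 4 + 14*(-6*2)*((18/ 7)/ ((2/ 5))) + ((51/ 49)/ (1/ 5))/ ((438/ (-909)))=-15589285/ 14308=-1089.55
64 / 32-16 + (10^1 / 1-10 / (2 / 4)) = -24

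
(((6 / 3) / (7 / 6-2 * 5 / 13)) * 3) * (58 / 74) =13572 / 1147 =11.83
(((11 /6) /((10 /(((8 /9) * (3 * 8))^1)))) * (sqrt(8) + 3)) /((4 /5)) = 88 * sqrt(2) /9 + 44 /3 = 28.49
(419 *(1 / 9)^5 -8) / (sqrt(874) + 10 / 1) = 2359865 / 22851963 -471973 *sqrt(874) / 45703926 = -0.20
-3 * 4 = -12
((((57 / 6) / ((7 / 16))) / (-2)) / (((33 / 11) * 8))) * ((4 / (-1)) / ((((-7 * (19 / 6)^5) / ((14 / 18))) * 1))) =-576 / 912247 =-0.00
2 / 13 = 0.15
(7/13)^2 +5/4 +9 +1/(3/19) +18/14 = 257785/14196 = 18.16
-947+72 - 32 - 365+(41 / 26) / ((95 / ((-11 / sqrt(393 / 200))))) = -1272.13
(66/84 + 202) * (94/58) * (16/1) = 1067464/203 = 5258.44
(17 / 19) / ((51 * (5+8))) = 1 / 741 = 0.00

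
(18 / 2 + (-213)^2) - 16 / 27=1225190 / 27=45377.41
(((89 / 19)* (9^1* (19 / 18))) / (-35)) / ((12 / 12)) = -89 / 70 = -1.27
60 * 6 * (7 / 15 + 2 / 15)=216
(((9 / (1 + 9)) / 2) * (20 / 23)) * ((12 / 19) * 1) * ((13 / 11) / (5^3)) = 1404 / 600875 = 0.00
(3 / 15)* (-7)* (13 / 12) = -91 / 60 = -1.52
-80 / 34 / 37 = -40 / 629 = -0.06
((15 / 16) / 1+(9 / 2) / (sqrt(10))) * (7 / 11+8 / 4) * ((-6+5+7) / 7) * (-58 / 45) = -2523 * sqrt(10) / 1925 -841 / 308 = -6.88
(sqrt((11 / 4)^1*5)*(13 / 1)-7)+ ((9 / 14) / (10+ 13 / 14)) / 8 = -951 / 136+ 13*sqrt(55) / 2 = 41.21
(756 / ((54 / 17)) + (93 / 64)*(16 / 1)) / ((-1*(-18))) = 1045 / 72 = 14.51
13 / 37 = 0.35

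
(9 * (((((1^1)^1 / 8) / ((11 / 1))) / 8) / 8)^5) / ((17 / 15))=135 / 96330131257734201344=0.00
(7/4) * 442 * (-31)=-47957/2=-23978.50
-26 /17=-1.53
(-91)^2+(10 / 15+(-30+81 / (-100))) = 8250.86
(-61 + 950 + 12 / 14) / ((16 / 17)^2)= 1004.57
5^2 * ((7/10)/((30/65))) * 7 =3185/12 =265.42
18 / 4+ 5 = 19 / 2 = 9.50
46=46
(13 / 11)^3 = 2197 / 1331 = 1.65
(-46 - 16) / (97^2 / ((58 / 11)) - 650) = -3596 / 65799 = -0.05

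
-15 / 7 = -2.14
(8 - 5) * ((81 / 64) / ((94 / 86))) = 10449 / 3008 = 3.47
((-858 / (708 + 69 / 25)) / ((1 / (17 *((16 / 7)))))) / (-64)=0.73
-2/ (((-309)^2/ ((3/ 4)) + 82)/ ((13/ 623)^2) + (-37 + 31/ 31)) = -169/ 24721873613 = -0.00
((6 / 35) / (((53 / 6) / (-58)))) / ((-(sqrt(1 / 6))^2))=12528 / 1855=6.75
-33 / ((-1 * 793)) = 33 / 793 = 0.04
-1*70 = -70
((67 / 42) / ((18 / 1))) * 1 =67 / 756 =0.09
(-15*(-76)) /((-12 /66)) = -6270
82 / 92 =0.89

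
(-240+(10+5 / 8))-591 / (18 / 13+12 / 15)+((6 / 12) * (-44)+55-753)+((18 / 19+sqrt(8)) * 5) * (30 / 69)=-302288285 / 248216+100 * sqrt(2) / 23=-1211.69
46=46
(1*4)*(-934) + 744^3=411827048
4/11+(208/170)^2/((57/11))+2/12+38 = 351707797/9060150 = 38.82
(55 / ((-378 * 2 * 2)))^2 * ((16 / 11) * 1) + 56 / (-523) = -7857679 / 74728332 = -0.11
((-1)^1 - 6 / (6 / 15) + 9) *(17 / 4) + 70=161 / 4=40.25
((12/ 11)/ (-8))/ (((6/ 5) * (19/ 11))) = -5/ 76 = -0.07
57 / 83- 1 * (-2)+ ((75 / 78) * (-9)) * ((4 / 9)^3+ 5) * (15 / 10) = -7383083 / 116532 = -63.36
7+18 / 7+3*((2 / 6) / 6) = 409 / 42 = 9.74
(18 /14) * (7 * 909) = 8181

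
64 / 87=0.74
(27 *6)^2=26244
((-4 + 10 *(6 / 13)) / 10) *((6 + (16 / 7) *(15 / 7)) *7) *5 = 2136 / 91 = 23.47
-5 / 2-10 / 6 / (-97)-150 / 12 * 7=-26185 / 291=-89.98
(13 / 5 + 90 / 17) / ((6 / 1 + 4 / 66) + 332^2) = 22143 / 309195320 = 0.00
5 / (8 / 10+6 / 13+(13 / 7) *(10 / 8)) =1.40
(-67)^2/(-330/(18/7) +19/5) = -67335/1868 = -36.05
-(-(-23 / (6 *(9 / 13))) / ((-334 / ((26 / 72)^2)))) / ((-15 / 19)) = -960089 / 350619840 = -0.00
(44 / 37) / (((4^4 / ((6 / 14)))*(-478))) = -33 / 7923328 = -0.00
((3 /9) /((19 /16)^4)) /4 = 16384 /390963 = 0.04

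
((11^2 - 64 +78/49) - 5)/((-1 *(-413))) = 0.13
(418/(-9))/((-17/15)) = 2090/51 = 40.98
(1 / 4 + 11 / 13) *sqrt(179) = 57 *sqrt(179) / 52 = 14.67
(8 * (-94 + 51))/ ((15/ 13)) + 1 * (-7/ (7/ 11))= -309.13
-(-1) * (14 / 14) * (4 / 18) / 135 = 2 / 1215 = 0.00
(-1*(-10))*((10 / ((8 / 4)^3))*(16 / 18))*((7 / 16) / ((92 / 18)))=175 / 184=0.95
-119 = -119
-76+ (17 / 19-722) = -15145 / 19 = -797.11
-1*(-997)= 997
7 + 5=12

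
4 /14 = 2 /7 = 0.29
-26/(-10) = 13/5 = 2.60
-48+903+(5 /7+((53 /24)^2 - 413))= 1804687 /4032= 447.59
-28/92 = -0.30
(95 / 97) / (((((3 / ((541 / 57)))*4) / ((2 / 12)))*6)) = 2705 / 125712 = 0.02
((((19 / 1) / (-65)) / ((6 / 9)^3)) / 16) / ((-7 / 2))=513 / 29120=0.02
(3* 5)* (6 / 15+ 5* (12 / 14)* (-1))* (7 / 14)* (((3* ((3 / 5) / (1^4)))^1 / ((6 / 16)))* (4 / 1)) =-19584 / 35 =-559.54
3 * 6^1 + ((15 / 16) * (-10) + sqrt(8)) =11.45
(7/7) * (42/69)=14/23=0.61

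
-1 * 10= -10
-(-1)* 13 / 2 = 13 / 2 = 6.50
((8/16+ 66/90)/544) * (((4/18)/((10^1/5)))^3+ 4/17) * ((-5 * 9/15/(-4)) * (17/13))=108521/206219520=0.00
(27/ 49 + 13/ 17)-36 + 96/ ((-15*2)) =-157788/ 4165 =-37.88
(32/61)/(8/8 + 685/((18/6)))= 0.00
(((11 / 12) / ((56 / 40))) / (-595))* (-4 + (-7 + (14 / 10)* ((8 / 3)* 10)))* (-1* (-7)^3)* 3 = -6083 / 204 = -29.82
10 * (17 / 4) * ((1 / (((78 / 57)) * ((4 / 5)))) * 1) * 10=40375 / 104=388.22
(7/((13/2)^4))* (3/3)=112/28561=0.00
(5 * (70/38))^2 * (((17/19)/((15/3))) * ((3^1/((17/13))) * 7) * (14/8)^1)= 11704875/27436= 426.62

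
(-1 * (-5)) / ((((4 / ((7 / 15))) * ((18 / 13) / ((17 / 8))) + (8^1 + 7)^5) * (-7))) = -221 / 234952353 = -0.00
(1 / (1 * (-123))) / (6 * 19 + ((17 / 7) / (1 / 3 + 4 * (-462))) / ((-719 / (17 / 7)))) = -195285433 / 2738292448167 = -0.00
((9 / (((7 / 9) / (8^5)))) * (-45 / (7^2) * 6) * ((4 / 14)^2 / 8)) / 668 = -89579520 / 2806769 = -31.92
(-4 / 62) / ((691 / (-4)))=8 / 21421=0.00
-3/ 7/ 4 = -3/ 28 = -0.11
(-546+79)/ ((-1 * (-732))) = -467/ 732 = -0.64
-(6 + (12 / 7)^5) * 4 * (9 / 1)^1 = -12588264 / 16807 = -748.99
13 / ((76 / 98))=637 / 38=16.76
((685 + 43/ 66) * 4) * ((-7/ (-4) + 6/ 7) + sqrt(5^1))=90506 * sqrt(5)/ 33 + 3303469/ 462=13283.02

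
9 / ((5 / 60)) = 108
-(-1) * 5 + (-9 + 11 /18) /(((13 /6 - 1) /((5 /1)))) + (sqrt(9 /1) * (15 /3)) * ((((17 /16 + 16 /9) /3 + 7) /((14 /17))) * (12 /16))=69535 /896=77.61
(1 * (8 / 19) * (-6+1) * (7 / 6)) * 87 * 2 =-8120 / 19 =-427.37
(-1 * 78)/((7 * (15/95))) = -494/7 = -70.57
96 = 96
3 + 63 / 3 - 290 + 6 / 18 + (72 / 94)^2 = -1756685 / 6627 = -265.08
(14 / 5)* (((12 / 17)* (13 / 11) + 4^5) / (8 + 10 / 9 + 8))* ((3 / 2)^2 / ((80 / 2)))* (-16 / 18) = -431199 / 51425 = -8.39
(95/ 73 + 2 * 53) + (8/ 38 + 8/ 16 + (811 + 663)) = 4388501/ 2774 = 1582.01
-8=-8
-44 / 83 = -0.53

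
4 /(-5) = -4 /5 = -0.80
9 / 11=0.82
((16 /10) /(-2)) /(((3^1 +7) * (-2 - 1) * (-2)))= -1 /75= -0.01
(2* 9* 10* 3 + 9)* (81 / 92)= 44469 / 92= 483.36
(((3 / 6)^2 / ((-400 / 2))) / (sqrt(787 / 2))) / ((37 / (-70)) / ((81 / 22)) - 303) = 567 *sqrt(1574) / 108217159040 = 0.00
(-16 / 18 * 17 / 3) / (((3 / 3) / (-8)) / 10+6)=-10880 / 12933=-0.84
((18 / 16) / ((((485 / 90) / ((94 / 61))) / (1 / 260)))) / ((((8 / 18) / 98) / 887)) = 1489172769 / 6153680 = 242.00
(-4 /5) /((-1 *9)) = 4 /45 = 0.09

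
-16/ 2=-8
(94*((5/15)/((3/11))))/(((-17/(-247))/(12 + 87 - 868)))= -196401062/153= -1283667.07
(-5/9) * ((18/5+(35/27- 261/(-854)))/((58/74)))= -22189973/6018138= -3.69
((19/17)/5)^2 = 361/7225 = 0.05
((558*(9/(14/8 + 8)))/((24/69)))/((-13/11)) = -211761/169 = -1253.02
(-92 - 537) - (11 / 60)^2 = -2264521 / 3600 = -629.03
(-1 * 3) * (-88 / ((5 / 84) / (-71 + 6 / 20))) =-7839216 / 25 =-313568.64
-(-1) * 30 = 30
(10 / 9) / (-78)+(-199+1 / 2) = -139357 / 702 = -198.51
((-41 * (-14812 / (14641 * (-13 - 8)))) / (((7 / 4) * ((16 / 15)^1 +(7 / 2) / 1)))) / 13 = -3470240 / 182529347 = -0.02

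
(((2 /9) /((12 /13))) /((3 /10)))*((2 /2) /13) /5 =1 /81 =0.01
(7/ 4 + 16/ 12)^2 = 1369/ 144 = 9.51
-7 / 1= -7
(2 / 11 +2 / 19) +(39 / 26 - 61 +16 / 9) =-57.44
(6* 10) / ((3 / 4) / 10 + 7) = 2400 / 283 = 8.48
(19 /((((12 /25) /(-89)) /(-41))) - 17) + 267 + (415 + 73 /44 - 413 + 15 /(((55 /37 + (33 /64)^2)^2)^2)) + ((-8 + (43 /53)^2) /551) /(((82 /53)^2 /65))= 195121136650123710151556349614863 /1348504437071838887508917172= 144694.47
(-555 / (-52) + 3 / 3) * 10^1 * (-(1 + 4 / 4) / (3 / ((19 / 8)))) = -57665 / 312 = -184.82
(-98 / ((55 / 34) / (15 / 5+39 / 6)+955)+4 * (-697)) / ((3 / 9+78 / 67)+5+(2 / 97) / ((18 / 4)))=-254106591163 / 592598360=-428.80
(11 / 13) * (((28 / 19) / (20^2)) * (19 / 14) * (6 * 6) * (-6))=-297 / 325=-0.91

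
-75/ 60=-5/ 4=-1.25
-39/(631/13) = -507/631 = -0.80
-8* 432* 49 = -169344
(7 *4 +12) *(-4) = -160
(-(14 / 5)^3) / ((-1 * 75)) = 2744 / 9375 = 0.29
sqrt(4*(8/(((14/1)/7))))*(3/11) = 12/11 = 1.09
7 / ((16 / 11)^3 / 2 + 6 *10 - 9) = 9317 / 69929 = 0.13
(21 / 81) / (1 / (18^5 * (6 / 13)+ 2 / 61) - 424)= -4841073398 / 7917229730061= -0.00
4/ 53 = 0.08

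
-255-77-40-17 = -389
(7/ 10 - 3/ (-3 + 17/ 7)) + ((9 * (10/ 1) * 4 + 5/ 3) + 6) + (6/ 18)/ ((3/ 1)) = 67271/ 180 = 373.73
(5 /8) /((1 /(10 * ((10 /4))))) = 125 /8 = 15.62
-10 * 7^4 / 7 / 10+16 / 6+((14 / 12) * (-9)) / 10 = -20483 / 60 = -341.38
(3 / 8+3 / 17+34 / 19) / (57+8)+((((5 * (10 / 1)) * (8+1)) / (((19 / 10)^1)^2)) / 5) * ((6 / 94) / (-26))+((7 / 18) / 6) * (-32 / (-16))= 422946419 / 4049683560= 0.10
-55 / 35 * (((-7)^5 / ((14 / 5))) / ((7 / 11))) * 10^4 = 148225000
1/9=0.11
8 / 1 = 8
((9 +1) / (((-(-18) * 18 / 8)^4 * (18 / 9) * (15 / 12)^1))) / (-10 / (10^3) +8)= 6400 / 34394330079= 0.00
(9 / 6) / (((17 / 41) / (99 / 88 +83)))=82779 / 272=304.33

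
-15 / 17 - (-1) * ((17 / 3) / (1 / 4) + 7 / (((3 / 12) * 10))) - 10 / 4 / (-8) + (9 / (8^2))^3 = 1664456231 / 66846720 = 24.90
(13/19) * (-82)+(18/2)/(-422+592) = -181049/3230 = -56.05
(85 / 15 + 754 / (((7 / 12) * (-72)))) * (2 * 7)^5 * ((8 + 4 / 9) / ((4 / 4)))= -502173952 / 9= -55797105.78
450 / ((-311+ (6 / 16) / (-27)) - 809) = -32400 / 80641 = -0.40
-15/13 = -1.15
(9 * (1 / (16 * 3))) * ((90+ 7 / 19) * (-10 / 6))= -8585 / 304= -28.24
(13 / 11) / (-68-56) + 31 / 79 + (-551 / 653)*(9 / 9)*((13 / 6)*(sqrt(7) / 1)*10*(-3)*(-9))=41257 / 107756-322335*sqrt(7) / 653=-1305.62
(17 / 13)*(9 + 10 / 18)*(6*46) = 3448.82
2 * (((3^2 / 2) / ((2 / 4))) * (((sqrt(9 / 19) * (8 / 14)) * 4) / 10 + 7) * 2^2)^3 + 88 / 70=7663530175488 * sqrt(19) / 15477875 + 106581250516 / 3325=34212724.60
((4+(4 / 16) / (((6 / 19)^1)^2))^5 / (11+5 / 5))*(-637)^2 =293073681014746428433 / 743008370688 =394441964.02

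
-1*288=-288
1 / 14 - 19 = -265 / 14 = -18.93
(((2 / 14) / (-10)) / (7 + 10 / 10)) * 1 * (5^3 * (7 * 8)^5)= -122931200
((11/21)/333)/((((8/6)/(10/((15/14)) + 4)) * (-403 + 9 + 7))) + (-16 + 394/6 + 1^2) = 137118634/2706291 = 50.67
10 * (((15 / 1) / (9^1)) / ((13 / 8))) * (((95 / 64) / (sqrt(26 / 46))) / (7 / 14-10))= -125 * sqrt(299) / 1014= -2.13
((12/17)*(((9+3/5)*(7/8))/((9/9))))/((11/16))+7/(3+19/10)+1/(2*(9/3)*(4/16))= 210484/19635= 10.72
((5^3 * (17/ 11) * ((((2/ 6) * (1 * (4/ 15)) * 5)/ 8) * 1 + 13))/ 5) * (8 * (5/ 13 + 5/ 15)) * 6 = 22372000/ 1287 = 17383.06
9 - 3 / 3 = 8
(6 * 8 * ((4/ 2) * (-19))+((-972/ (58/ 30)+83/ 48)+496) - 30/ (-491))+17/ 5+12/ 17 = -106015604287/ 58095120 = -1824.86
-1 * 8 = -8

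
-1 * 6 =-6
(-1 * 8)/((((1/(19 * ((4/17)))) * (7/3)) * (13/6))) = -7.07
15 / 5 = 3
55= 55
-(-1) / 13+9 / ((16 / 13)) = 1537 / 208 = 7.39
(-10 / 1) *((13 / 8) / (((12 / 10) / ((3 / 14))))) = -2.90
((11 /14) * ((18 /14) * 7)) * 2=99 /7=14.14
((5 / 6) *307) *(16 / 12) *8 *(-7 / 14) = -12280 / 9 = -1364.44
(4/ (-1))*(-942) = 3768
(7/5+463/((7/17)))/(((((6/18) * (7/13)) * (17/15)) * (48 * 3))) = 128063/3332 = 38.43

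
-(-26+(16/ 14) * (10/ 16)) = 177/ 7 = 25.29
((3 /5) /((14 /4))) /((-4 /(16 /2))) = -12 /35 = -0.34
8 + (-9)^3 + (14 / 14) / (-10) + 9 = -7121 / 10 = -712.10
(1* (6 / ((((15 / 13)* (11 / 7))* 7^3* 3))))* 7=26 / 1155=0.02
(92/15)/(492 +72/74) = 851/68400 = 0.01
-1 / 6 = -0.17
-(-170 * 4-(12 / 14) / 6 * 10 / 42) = 99965 / 147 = 680.03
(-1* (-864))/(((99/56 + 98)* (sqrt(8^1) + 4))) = 24192/5587 - 12096* sqrt(2)/5587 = 1.27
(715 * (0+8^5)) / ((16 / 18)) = 26357760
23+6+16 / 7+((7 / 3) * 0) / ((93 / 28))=31.29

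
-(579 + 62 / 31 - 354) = -227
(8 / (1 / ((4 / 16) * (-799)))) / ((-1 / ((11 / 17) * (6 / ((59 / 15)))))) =93060 / 59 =1577.29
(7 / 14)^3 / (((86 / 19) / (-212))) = -1007 / 172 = -5.85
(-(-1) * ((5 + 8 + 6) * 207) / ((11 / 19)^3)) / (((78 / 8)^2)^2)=767330048 / 342132219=2.24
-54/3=-18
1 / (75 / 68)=68 / 75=0.91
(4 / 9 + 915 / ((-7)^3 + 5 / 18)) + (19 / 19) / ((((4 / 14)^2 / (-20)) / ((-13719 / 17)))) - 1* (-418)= 11000418739 / 55521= 198130.77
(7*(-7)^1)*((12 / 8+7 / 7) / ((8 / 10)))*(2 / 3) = -1225 / 12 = -102.08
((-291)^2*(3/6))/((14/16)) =338724/7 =48389.14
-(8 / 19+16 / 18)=-224 / 171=-1.31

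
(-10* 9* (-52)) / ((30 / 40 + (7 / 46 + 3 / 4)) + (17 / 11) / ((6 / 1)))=546480 / 223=2450.58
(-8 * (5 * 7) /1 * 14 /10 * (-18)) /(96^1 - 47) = 144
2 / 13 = 0.15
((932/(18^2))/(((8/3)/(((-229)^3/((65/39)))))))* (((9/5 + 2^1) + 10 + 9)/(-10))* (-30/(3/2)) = -53163794303/150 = -354425295.35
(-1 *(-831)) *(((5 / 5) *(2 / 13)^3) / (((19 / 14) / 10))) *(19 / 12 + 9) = 9850120 / 41743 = 235.97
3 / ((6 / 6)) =3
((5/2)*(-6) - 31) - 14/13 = -612/13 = -47.08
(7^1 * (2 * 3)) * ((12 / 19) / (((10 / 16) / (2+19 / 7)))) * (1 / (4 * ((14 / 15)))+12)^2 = 140174793 / 4655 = 30112.74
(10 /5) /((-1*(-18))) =1 /9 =0.11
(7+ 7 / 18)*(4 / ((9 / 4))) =1064 / 81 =13.14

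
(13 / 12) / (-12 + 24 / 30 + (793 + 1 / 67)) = 4355 / 3142896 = 0.00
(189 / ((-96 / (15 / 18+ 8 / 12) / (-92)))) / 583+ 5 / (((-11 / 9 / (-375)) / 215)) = 3076654347 / 9328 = 329830.01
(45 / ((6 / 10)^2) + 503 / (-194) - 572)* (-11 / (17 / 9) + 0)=8634879 / 3298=2618.22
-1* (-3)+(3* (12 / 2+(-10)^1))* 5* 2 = -117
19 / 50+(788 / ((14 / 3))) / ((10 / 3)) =17863 / 350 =51.04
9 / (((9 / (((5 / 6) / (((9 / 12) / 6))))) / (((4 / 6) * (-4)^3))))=-2560 / 9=-284.44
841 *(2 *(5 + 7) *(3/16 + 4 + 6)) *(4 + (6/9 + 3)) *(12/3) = 6305818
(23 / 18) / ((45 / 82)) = 943 / 405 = 2.33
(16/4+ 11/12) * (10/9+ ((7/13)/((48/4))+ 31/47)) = 2356165/263952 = 8.93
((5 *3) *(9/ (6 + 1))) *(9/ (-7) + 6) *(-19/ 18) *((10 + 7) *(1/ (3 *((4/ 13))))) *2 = -692835/ 196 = -3534.87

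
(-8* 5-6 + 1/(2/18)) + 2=-35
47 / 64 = 0.73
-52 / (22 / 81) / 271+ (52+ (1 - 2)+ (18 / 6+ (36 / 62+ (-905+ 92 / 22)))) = -78266943 / 92411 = -846.94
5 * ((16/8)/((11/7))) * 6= 420/11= 38.18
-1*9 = -9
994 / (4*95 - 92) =497 / 144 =3.45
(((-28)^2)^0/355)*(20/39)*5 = 20/2769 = 0.01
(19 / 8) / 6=19 / 48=0.40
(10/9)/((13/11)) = 110/117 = 0.94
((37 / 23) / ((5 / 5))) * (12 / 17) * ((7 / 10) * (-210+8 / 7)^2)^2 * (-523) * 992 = -15476648134735492608 / 28175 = -549304281623265.04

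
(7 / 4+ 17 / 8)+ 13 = 16.88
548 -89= 459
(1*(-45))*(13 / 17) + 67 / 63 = -35716 / 1071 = -33.35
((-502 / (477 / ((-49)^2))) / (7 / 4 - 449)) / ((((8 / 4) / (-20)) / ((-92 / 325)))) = 887102272 / 55467945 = 15.99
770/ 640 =77/ 64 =1.20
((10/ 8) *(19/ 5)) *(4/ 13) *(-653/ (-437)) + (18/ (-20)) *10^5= -89997.82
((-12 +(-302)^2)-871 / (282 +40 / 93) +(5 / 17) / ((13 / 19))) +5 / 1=91194.35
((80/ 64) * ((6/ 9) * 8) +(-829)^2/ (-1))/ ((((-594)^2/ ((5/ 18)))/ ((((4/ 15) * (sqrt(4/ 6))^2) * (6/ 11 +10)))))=-1.01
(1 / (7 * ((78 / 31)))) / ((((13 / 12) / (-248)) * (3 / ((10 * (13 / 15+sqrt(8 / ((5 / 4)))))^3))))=-169757.09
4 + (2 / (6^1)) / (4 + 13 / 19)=1087 / 267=4.07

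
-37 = -37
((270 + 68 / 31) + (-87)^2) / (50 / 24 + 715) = 2916924 / 266755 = 10.93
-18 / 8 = -9 / 4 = -2.25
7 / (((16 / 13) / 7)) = 637 / 16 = 39.81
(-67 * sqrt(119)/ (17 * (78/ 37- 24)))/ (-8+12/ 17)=-2479 * sqrt(119)/ 100440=-0.27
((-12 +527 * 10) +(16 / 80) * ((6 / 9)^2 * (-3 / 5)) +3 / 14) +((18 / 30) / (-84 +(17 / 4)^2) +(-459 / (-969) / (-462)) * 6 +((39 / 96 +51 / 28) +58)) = 3940187120867 / 740863200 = 5318.37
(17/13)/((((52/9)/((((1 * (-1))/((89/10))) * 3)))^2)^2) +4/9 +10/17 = 58892532279661289/57028007964876624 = 1.03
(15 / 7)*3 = 45 / 7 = 6.43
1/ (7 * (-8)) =-0.02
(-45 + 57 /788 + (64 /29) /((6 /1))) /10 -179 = -25154017 /137112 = -183.46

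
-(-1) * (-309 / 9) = -34.33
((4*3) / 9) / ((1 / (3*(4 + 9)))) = 52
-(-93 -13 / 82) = 7639 / 82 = 93.16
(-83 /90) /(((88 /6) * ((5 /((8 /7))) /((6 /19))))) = -166 /36575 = -0.00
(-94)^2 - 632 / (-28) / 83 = 5133874 / 581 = 8836.27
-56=-56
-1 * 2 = -2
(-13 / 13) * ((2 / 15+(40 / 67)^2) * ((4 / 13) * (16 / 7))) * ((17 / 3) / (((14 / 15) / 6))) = -35880064 / 2859493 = -12.55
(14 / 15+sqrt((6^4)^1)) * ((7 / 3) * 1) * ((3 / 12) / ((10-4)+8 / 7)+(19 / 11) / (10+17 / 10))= 91150451 / 5791500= 15.74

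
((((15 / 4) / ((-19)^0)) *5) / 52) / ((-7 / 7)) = -75 / 208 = -0.36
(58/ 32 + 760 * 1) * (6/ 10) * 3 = 109701/ 80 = 1371.26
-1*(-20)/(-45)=-4/9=-0.44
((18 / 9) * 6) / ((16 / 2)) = 3 / 2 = 1.50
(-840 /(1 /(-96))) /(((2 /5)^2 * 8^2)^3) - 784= -46458349 /65536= -708.90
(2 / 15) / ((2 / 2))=2 / 15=0.13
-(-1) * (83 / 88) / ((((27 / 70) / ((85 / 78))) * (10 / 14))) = 345695 / 92664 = 3.73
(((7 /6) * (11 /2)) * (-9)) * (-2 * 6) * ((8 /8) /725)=693 /725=0.96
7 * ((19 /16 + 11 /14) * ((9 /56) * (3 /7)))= 5967 /6272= 0.95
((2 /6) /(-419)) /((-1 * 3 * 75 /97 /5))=97 /56565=0.00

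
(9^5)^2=3486784401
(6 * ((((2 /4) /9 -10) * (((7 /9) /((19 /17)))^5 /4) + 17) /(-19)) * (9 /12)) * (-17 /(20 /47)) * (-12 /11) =-139578028178275997 /814883586636240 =-171.29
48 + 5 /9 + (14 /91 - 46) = 317 /117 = 2.71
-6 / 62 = -3 / 31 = -0.10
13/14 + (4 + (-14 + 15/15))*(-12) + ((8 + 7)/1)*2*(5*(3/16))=137.05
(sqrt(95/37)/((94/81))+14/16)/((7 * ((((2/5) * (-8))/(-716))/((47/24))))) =42065/768+24165 * sqrt(3515)/16576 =141.20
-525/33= -175/11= -15.91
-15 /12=-5 /4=-1.25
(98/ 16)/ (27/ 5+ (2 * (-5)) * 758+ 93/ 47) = -11515/ 14236528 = -0.00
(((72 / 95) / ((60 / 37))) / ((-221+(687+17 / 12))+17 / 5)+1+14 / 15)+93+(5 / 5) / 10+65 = 515372303 / 3220386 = 160.03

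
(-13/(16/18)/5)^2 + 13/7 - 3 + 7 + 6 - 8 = 139023/11200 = 12.41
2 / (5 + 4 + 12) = 2 / 21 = 0.10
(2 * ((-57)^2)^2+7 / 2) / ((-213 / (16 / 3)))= -337792088 / 639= -528626.12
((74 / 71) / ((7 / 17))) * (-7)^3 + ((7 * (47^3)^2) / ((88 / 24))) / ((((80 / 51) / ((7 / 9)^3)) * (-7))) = -4462610319263089 / 5060880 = -881785444.28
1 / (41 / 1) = 0.02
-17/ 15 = -1.13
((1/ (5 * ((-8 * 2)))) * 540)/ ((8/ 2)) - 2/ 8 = -31/ 16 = -1.94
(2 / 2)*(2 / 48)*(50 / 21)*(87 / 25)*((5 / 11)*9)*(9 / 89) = 3915 / 27412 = 0.14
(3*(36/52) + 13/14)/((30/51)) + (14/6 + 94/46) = 1191271/125580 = 9.49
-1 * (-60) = 60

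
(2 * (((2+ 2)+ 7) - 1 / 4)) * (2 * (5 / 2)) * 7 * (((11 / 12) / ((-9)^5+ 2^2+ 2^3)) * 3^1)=-1505 / 42936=-0.04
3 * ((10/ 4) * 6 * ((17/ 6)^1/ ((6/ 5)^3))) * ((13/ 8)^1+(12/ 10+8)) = 920125/ 1152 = 798.72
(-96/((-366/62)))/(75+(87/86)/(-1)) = 0.22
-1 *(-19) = 19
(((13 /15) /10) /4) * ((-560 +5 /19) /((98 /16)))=-9217 /4655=-1.98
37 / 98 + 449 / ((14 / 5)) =7876 / 49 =160.73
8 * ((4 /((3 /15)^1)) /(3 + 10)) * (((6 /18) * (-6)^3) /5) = -2304 /13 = -177.23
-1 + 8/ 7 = 1/ 7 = 0.14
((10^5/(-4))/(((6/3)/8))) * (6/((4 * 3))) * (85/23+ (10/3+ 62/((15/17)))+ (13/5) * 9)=-5034782.61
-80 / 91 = -0.88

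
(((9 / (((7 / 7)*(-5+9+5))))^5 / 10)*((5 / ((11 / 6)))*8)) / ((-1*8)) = -3 / 11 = -0.27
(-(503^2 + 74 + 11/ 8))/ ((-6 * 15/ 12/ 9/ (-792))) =-240531390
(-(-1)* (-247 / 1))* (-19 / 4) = 4693 / 4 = 1173.25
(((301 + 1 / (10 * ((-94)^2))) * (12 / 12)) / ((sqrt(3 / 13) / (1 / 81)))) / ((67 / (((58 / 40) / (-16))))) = -771294469 * sqrt(39) / 460348531200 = -0.01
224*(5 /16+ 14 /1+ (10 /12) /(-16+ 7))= 86002 /27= 3185.26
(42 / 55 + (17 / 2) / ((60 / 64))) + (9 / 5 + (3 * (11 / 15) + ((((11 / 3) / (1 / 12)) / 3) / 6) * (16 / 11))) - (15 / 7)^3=1281233 / 169785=7.55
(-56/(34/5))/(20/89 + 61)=-12460/92633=-0.13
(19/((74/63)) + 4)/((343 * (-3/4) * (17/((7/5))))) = -2986/462315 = -0.01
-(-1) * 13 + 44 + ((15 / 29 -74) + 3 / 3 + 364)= 10107 / 29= 348.52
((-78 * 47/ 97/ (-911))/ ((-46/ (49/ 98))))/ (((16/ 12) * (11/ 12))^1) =-0.00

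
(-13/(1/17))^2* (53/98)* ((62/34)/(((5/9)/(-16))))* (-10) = 679728816/49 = 13872016.65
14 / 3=4.67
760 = 760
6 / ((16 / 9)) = 27 / 8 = 3.38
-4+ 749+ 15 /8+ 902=13191 /8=1648.88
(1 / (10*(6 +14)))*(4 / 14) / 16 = 1 / 11200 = 0.00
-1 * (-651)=651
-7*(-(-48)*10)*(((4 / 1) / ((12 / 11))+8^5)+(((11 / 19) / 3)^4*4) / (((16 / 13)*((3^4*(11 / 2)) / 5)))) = -31383472375094000 / 285012027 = -110112800.17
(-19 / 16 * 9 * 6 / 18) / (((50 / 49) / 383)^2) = -20075416473 / 40000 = -501885.41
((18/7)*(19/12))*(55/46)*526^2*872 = 189088678680/161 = 1174463842.73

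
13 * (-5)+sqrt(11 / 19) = -65+sqrt(209) / 19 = -64.24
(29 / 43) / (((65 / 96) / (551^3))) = 465719076384 / 2795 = 166625787.62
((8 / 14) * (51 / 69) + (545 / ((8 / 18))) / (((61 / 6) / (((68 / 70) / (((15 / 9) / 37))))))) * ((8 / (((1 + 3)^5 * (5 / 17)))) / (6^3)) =2171748011 / 6788275200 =0.32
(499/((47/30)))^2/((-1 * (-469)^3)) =224100900/227884215181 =0.00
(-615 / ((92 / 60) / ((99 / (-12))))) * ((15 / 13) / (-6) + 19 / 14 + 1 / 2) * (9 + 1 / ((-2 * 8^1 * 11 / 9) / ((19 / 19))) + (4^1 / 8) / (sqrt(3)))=30746925 * sqrt(3) / 33488 + 1886743125 / 38272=50888.54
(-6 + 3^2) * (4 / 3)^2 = 16 / 3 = 5.33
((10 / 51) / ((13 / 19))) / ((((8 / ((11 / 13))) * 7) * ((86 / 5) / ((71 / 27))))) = 370975 / 560372904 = 0.00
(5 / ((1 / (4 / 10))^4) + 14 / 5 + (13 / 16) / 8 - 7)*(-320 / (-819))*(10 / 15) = -63527 / 61425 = -1.03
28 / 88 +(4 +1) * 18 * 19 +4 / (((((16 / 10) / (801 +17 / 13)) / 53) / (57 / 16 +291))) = 71649643133 / 2288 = 31315403.47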